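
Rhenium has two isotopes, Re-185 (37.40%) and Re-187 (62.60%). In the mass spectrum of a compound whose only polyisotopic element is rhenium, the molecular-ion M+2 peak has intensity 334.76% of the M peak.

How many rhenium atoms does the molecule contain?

For n independent Re atoms, I(M+2)/I(M) = n · (abundance Re-187) / (abundance Re-185) = n · 0.6260/0.3740.
n = 3.3476 × 0.3740/0.6260 = 2.00 ≈ 2

2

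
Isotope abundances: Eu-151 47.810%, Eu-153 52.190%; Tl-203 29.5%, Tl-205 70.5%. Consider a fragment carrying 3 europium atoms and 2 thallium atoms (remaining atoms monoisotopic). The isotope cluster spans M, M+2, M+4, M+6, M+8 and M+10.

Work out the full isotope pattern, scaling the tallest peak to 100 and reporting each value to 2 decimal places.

2.70 : 21.72 : 67.24 : 100.00 : 71.81 : 20.03

Europium pattern (n=3): 0.10928391 : 0.3578871 : 0.39067407 : 0.14215492
Thallium pattern (n=2): 0.087025 : 0.41595 : 0.497025
Convolve the two distributions (both contribute in 2-u steps):
  M: 0.10928391×0.087025 = 0.009510
  M+2: 0.10928391×0.41595 + 0.3578871×0.087025 = 0.076602
  M+4: 0.10928391×0.497025 + 0.3578871×0.41595 + 0.39067407×0.087025 = 0.237178
  M+6: 0.3578871×0.497025 + 0.39067407×0.41595 + 0.14215492×0.087025 = 0.352751
  M+8: 0.39067407×0.497025 + 0.14215492×0.41595 = 0.253304
  M+10: 0.14215492×0.497025 = 0.070655
Scale to base peak (0.352751) = 100: 2.70 : 21.72 : 67.24 : 100.00 : 71.81 : 20.03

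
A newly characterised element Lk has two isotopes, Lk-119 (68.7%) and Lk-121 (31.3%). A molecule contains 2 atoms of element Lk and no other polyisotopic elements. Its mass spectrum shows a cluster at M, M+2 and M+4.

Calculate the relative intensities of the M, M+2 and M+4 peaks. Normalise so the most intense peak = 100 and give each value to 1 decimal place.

Each Lk atom is independently Lk-119 (p = 0.687) or Lk-121 (q = 0.313); the cluster is the binomial expansion (p + q)^2.
P(M) = 0.687^2 = 0.471969
P(M+2) = 2 × 0.687^1 × 0.313^1 = 0.430062
P(M+4) = 0.313^2 = 0.097969
The M peak is largest (0.471969); scaling to 100 gives 100.0 : 91.1 : 20.8.

100.0 : 91.1 : 20.8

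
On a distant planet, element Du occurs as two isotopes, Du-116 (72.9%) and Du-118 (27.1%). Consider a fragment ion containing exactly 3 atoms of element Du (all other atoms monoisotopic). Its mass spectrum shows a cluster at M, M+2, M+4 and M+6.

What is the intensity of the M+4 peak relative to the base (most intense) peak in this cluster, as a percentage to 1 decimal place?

37.2%

Binomial terms of (0.729 + 0.271)^3: M 0.3874, M+2 0.4321, M+4 0.1606, M+6 0.0199 → M+2 is the base peak.
P(M+2) = C(3,1) × 0.729^2 × 0.271^1 = 3 × 0.531441 × 0.2710 = 0.432062 (base)
P(M+4) = C(3,2) × 0.729^1 × 0.271^2 = 3 × 0.7290 × 0.073441 = 0.160615
Relative intensity = 0.160615 / 0.432062 × 100 = 37.2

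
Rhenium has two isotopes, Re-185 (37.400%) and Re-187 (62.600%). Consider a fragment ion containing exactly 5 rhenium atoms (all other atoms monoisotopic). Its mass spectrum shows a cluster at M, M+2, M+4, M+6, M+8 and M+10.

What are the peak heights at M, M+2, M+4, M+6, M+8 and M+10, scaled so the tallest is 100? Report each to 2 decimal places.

2.13 : 17.85 : 59.74 : 100.00 : 83.69 : 28.02

The 5 Re atoms are independent, so intensities follow the terms of (0.37400 + 0.62600)^5.
P(M) = 0.37400^5 = 0.007317
P(M+2) = 5 × 0.37400^4 × 0.62600^1 = 0.061239
P(M+4) = 10 × 0.37400^3 × 0.62600^2 = 0.205005
P(M+6) = 10 × 0.37400^2 × 0.62600^3 = 0.343136
P(M+8) = 5 × 0.37400^1 × 0.62600^4 = 0.287170
P(M+10) = 0.62600^5 = 0.096133
The M+6 peak is largest (0.343136); scaling to 100 gives 2.13 : 17.85 : 59.74 : 100.00 : 83.69 : 28.02.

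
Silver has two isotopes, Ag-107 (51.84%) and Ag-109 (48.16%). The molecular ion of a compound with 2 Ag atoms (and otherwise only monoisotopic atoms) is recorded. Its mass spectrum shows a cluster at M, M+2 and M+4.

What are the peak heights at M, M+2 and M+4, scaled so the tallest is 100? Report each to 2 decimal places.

53.82 : 100.00 : 46.45

Each Ag atom is independently Ag-107 (p = 0.5184) or Ag-109 (q = 0.4816); the cluster is the binomial expansion (p + q)^2.
P(M) = 0.5184^2 = 0.268739
P(M+2) = 2 × 0.5184^1 × 0.4816^1 = 0.499323
P(M+4) = 0.4816^2 = 0.231939
The M+2 peak is largest (0.499323); scaling to 100 gives 53.82 : 100.00 : 46.45.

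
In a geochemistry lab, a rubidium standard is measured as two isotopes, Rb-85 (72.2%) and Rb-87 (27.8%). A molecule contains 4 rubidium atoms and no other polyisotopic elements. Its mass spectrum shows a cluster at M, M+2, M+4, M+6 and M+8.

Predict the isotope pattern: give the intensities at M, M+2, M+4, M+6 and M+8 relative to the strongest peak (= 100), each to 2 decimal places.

Expanding (0.722 + 0.278)^4:
P(M) = 0.722^4 = 0.271737
P(M+2) = 4 × 0.722^3 × 0.278^1 = 0.418520
P(M+4) = 6 × 0.722^2 × 0.278^2 = 0.241721
P(M+6) = 4 × 0.722^1 × 0.278^3 = 0.062049
P(M+8) = 0.278^4 = 0.005973
The M+2 peak is largest (0.418520); scaling to 100 gives 64.93 : 100.00 : 57.76 : 14.83 : 1.43.

64.93 : 100.00 : 57.76 : 14.83 : 1.43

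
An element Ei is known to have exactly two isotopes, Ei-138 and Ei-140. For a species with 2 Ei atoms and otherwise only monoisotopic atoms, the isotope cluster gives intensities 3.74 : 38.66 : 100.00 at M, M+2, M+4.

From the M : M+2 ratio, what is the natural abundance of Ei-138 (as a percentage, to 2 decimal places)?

If p is the fraction of Ei that is Ei-138, then I(M+2)/I(M) = [C(2,1)·p^1·(1−p)] / p^2 = 2·(1−p)/p = 38.66/3.74 = 10.3369
(1−p)/p = 10.3369/2 = 5.1684  ⇒  p = 1/(1 + 5.1684) = 0.1621
Ei-138: 16.21%, Ei-140: 83.79%.

16.21%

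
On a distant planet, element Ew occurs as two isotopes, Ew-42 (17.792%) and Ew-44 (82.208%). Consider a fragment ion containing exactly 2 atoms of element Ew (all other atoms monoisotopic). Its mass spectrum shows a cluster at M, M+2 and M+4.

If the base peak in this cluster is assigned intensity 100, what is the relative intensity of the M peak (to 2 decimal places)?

(0.17792 + 0.82208)^2 gives M 0.0317, M+2 0.2925, M+4 0.6758; the largest is M+4.
P(M+4) = C(2,2) × 0.17792^0 × 0.82208^2 = 1 × 1.0000 × 0.67581553 = 0.675816 (base)
P(M) = C(2,0) × 0.17792^2 × 0.82208^0 = 1 × 0.03165553 × 1.0000 = 0.031656
Relative intensity = 0.031656 / 0.675816 × 100 = 4.68

4.68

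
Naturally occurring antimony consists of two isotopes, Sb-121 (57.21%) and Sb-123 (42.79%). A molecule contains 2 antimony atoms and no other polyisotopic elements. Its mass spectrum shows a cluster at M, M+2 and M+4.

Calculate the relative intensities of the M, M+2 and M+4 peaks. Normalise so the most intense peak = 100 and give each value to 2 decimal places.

Each Sb atom is independently Sb-121 (p = 0.5721) or Sb-123 (q = 0.4279); the cluster is the binomial expansion (p + q)^2.
P(M) = 0.5721^2 = 0.327298
P(M+2) = 2 × 0.5721^1 × 0.4279^1 = 0.489603
P(M+4) = 0.4279^2 = 0.183098
The M+2 peak is largest (0.489603); scaling to 100 gives 66.85 : 100.00 : 37.40.

66.85 : 100.00 : 37.40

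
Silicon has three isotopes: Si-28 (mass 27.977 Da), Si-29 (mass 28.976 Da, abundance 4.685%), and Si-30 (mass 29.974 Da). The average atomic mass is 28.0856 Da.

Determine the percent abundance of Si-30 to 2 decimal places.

3.09%

The remaining 95.315% is split between Si-28 (fraction x) and Si-30 (fraction 0.95315 − x).
Substituting: 27.977x + 29.974(0.95315 − x) = 26.7280744
(27.977 − 29.974)x = -1.8416437  ⇒  x = 0.92221, y = 0.03094
Si-28: 92.22%, Si-30: 3.09%.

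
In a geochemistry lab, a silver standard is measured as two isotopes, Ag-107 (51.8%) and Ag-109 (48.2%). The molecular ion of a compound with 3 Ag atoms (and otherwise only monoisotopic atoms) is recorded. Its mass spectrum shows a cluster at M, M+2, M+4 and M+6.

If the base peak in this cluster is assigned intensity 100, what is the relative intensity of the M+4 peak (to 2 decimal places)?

93.05

Term probabilities: M 0.1390, M+2 0.3880, M+4 0.3610, M+6 0.1120. Base peak = M+2.
P(M+2) = C(3,1) × 0.518^2 × 0.482^1 = 3 × 0.268324 × 0.4820 = 0.387997 (base)
P(M+4) = C(3,2) × 0.518^1 × 0.482^2 = 3 × 0.5180 × 0.232324 = 0.361031
Relative intensity = 0.361031 / 0.387997 × 100 = 93.05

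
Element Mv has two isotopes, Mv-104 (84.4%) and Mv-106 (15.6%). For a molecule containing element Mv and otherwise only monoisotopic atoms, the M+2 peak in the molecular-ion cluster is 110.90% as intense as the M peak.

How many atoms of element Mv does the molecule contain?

For n independent Mv atoms, I(M+2)/I(M) = n · (abundance Mv-106) / (abundance Mv-104) = n · 0.156/0.844.
n = 1.1090 × 0.844/0.156 = 6.00 ≈ 6

6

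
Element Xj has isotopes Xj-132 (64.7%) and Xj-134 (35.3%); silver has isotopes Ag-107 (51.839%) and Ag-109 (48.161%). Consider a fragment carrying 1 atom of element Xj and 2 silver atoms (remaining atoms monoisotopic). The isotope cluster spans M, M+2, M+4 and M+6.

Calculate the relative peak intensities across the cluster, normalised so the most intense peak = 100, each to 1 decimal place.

41.6 : 100.0 : 78.1 : 19.6

Element Xj pattern (n=1): 0.6470 : 0.3530
Silver pattern (n=2): 0.26872819 : 0.49932362 : 0.23194819
Convolve the two distributions (both contribute in 2-u steps):
  M: 0.6470×0.26872819 = 0.173867
  M+2: 0.6470×0.49932362 + 0.3530×0.26872819 = 0.417923
  M+4: 0.6470×0.23194819 + 0.3530×0.49932362 = 0.326332
  M+6: 0.3530×0.23194819 = 0.081878
Scale to base peak (0.417923) = 100: 41.6 : 100.0 : 78.1 : 19.6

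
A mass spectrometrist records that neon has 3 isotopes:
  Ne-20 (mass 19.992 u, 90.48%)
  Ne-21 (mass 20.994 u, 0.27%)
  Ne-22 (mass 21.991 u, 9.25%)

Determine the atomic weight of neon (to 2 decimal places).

20.18 u

Weight each isotope mass by its fractional abundance: 0.9048 × 19.992 + 0.0027 × 20.994 + 0.0925 × 21.991
= 18.0888 + 0.0567 + 2.0342 = 20.1797 u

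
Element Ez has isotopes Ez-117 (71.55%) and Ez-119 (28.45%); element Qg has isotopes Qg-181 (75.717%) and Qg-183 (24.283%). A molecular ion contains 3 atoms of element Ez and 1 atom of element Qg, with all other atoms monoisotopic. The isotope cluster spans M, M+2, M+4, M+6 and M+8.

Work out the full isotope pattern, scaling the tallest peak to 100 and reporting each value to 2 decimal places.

66.07 : 100.00 : 56.61 : 14.20 : 1.33

Element Ez pattern (n=3): 0.36629325 : 0.436941 : 0.17373825 : 0.0230275
Element Qg pattern (n=1): 0.75717 : 0.24283
Convolve the two distributions (both contribute in 2-u steps):
  M: 0.36629325×0.75717 = 0.277346
  M+2: 0.36629325×0.24283 + 0.436941×0.75717 = 0.419786
  M+4: 0.436941×0.24283 + 0.17373825×0.75717 = 0.237652
  M+6: 0.17373825×0.24283 + 0.0230275×0.75717 = 0.059625
  M+8: 0.0230275×0.24283 = 0.005592
Scale to base peak (0.419786) = 100: 66.07 : 100.00 : 56.61 : 14.20 : 1.33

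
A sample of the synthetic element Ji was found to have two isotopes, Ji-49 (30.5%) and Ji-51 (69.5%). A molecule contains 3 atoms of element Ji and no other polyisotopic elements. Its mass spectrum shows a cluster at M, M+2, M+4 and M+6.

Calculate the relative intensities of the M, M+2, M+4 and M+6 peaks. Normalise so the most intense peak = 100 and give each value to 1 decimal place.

6.4 : 43.9 : 100.0 : 76.0

Each Ji atom is independently Ji-49 (p = 0.305) or Ji-51 (q = 0.695); the cluster is the binomial expansion (p + q)^3.
P(M) = 0.305^3 = 0.028373
P(M+2) = 3 × 0.305^2 × 0.695^1 = 0.193957
P(M+4) = 3 × 0.305^1 × 0.695^2 = 0.441968
P(M+6) = 0.695^3 = 0.335702
The M+4 peak is largest (0.441968); scaling to 100 gives 6.4 : 43.9 : 100.0 : 76.0.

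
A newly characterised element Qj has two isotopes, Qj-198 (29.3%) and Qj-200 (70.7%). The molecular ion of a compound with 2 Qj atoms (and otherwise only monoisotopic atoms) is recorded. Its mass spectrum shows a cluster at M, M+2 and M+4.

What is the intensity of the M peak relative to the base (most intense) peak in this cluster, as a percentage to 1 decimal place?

17.2%

Binomial terms of (0.293 + 0.707)^2: M 0.0858, M+2 0.4143, M+4 0.4998 → M+4 is the base peak.
P(M+4) = C(2,2) × 0.293^0 × 0.707^2 = 1 × 1.0000 × 0.499849 = 0.499849 (base)
P(M) = C(2,0) × 0.293^2 × 0.707^0 = 1 × 0.085849 × 1.0000 = 0.085849
Relative intensity = 0.085849 / 0.499849 × 100 = 17.2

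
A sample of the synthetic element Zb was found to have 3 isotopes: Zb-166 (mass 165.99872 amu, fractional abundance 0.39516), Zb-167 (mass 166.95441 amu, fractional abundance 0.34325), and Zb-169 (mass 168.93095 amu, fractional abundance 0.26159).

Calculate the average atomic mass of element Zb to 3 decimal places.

167.094 amu

Ar = Σ fᵢ·mᵢ = 0.39516 × 165.99872 + 0.34325 × 166.95441 + 0.26159 × 168.93095
= 65.596054 + 57.307101 + 44.190647 = 167.093802 amu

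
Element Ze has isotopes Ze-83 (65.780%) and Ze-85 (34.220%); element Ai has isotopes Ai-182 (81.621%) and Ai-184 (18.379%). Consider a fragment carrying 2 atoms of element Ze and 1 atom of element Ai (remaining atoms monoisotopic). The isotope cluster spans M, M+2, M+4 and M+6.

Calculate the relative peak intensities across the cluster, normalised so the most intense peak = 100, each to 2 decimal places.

79.01 : 100.00 : 39.89 : 4.81

Element Ze pattern (n=2): 0.43270084 : 0.45019832 : 0.11710084
Element Ai pattern (n=1): 0.81621 : 0.18379
Convolve the two distributions (both contribute in 2-u steps):
  M: 0.43270084×0.81621 = 0.353175
  M+2: 0.43270084×0.18379 + 0.45019832×0.81621 = 0.446982
  M+4: 0.45019832×0.18379 + 0.11710084×0.81621 = 0.178321
  M+6: 0.11710084×0.18379 = 0.021522
Scale to base peak (0.446982) = 100: 79.01 : 100.00 : 39.89 : 4.81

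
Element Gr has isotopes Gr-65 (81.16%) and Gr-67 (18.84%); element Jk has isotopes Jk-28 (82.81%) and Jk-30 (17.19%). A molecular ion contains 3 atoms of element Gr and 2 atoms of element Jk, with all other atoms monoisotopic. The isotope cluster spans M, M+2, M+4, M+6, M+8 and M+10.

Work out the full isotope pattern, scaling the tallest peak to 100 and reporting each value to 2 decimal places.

89.96 : 100.00 : 44.43 : 9.86 : 1.09 : 0.05

Element Gr pattern (n=3): 0.5345965 : 0.37229417 : 0.08642215 : 0.00668718
Element Jk pattern (n=2): 0.68574961 : 0.28470078 : 0.02954961
Convolve the two distributions (both contribute in 2-u steps):
  M: 0.5345965×0.68574961 = 0.366599
  M+2: 0.5345965×0.28470078 + 0.37229417×0.68574961 = 0.407501
  M+4: 0.5345965×0.02954961 + 0.37229417×0.28470078 + 0.08642215×0.68574961 = 0.181054
  M+6: 0.37229417×0.02954961 + 0.08642215×0.28470078 + 0.00668718×0.68574961 = 0.040191
  M+8: 0.08642215×0.02954961 + 0.00668718×0.28470078 = 0.004458
  M+10: 0.00668718×0.02954961 = 0.000198
Scale to base peak (0.407501) = 100: 89.96 : 100.00 : 44.43 : 9.86 : 1.09 : 0.05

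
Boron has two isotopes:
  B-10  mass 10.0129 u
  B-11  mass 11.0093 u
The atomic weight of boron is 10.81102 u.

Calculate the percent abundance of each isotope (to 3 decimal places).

B-10: 19.900%, B-11: 80.100%

With x = fraction of B-10 (so B-11 is 1 − x):
10.0129·x + 11.0093·(1 − x) = 10.81102
(10.0129 − 11.0093)·x = 10.81102 − 11.0093
x = -0.19828 / -0.9964 = 0.19900 → 19.900% B-10, 80.100% B-11.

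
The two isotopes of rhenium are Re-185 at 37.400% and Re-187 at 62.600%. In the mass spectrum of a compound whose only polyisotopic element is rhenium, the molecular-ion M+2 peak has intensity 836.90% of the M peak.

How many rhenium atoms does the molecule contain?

5

The M+2/M ratio from n Re atoms is n · q/p = n · 0.62600/0.37400.
n = 8.3690 × 0.37400/0.62600 = 5.00 ≈ 5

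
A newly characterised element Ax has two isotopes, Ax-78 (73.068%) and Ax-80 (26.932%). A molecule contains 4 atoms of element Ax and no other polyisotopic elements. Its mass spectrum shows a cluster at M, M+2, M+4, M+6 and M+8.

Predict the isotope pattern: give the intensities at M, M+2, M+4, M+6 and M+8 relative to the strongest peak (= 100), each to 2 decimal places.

Each Ax atom is independently Ax-78 (p = 0.73068) or Ax-80 (q = 0.26932); the cluster is the binomial expansion (p + q)^4.
P(M) = 0.73068^4 = 0.285042
P(M+2) = 4 × 0.73068^3 × 0.26932^1 = 0.420252
P(M+4) = 6 × 0.73068^2 × 0.26932^2 = 0.232350
P(M+6) = 4 × 0.73068^1 × 0.26932^3 = 0.057094
P(M+8) = 0.26932^4 = 0.005261
The M+2 peak is largest (0.420252); scaling to 100 gives 67.83 : 100.00 : 55.29 : 13.59 : 1.25.

67.83 : 100.00 : 55.29 : 13.59 : 1.25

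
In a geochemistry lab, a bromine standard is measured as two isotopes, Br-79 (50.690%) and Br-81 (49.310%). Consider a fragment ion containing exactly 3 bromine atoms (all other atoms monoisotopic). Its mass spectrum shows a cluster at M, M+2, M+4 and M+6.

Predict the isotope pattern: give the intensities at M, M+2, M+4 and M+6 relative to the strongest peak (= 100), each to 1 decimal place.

The 3 Br atoms are independent, so intensities follow the terms of (0.50690 + 0.49310)^3.
P(M) = 0.50690^3 = 0.130247
P(M+2) = 3 × 0.50690^2 × 0.49310^1 = 0.380103
P(M+4) = 3 × 0.50690^1 × 0.49310^2 = 0.369755
P(M+6) = 0.49310^3 = 0.119896
The M+2 peak is largest (0.380103); scaling to 100 gives 34.3 : 100.0 : 97.3 : 31.5.

34.3 : 100.0 : 97.3 : 31.5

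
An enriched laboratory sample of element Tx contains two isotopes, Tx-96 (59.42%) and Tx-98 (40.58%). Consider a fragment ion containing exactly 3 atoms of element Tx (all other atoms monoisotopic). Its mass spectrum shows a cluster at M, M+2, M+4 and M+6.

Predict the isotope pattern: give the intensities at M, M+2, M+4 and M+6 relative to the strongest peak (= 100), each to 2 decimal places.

48.81 : 100.00 : 68.29 : 15.55

The 3 Tx atoms are independent, so intensities follow the terms of (0.5942 + 0.4058)^3.
P(M) = 0.5942^3 = 0.209796
P(M+2) = 3 × 0.5942^2 × 0.4058^1 = 0.429832
P(M+4) = 3 × 0.5942^1 × 0.4058^2 = 0.293547
P(M+6) = 0.4058^3 = 0.066825
The M+2 peak is largest (0.429832); scaling to 100 gives 48.81 : 100.00 : 68.29 : 15.55.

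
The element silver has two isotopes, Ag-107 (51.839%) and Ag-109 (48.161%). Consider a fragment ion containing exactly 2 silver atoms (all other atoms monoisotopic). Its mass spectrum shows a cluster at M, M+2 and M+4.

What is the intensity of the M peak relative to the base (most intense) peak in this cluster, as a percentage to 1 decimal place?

53.8%

(0.51839 + 0.48161)^2 gives M 0.2687, M+2 0.4993, M+4 0.2319; the largest is M+2.
P(M+2) = C(2,1) × 0.51839^1 × 0.48161^1 = 2 × 0.51839 × 0.48161 = 0.499324 (base)
P(M) = C(2,0) × 0.51839^2 × 0.48161^0 = 1 × 0.26872819 × 1.0000 = 0.268728
Relative intensity = 0.268728 / 0.499324 × 100 = 53.8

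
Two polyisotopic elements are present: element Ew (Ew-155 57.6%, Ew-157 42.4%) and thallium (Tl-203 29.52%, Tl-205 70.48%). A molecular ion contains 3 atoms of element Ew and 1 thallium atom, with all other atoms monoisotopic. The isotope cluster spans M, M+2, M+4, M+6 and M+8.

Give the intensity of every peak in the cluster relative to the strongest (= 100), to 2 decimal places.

Element Ew pattern (n=3): 0.19110298 : 0.42201907 : 0.31065293 : 0.07622502
Thallium pattern (n=1): 0.2952 : 0.7048
Convolve the two distributions (both contribute in 2-u steps):
  M: 0.19110298×0.2952 = 0.056414
  M+2: 0.19110298×0.7048 + 0.42201907×0.2952 = 0.259269
  M+4: 0.42201907×0.7048 + 0.31065293×0.2952 = 0.389144
  M+6: 0.31065293×0.7048 + 0.07622502×0.2952 = 0.241450
  M+8: 0.07622502×0.7048 = 0.053723
Scale to base peak (0.389144) = 100: 14.50 : 66.63 : 100.00 : 62.05 : 13.81

14.50 : 66.63 : 100.00 : 62.05 : 13.81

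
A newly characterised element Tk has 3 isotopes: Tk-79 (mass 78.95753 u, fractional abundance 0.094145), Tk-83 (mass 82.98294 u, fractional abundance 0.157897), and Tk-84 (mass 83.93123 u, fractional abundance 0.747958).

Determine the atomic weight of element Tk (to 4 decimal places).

Average mass = Σ (abundance × isotope mass) = 0.094145 × 78.95753 + 0.157897 × 82.98294 + 0.747958 × 83.93123
= 7.433457 + 13.102757 + 62.777035 = 83.313249 u

83.3132 u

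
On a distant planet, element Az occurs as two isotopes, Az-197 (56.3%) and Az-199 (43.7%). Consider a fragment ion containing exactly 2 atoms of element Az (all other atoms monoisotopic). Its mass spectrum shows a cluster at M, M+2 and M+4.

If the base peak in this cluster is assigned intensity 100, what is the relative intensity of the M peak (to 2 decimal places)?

Term probabilities: M 0.3170, M+2 0.4921, M+4 0.1910. Base peak = M+2.
P(M+2) = C(2,1) × 0.563^1 × 0.437^1 = 2 × 0.5630 × 0.4370 = 0.492062 (base)
P(M) = C(2,0) × 0.563^2 × 0.437^0 = 1 × 0.316969 × 1.0000 = 0.316969
Relative intensity = 0.316969 / 0.492062 × 100 = 64.42

64.42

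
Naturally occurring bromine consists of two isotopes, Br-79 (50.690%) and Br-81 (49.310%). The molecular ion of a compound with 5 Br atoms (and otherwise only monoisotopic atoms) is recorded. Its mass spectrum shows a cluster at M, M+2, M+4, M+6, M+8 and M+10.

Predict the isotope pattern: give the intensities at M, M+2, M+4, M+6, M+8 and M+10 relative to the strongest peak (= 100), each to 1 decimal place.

10.6 : 51.4 : 100.0 : 97.3 : 47.3 : 9.2

Each Br atom is independently Br-79 (p = 0.50690) or Br-81 (q = 0.49310); the cluster is the binomial expansion (p + q)^5.
P(M) = 0.50690^5 = 0.033467
P(M+2) = 5 × 0.50690^4 × 0.49310^1 = 0.162777
P(M+4) = 10 × 0.50690^3 × 0.49310^2 = 0.316692
P(M+6) = 10 × 0.50690^2 × 0.49310^3 = 0.308070
P(M+8) = 5 × 0.50690^1 × 0.49310^4 = 0.149842
P(M+10) = 0.49310^5 = 0.029152
The M+4 peak is largest (0.316692); scaling to 100 gives 10.6 : 51.4 : 100.0 : 97.3 : 47.3 : 9.2.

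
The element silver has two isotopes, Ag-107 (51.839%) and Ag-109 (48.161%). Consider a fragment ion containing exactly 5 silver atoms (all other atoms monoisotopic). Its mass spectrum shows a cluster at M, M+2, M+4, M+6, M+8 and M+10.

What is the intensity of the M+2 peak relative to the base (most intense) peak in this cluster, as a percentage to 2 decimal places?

(0.51839 + 0.48161)^5 gives M 0.0374, M+2 0.1739, M+4 0.3231, M+6 0.3002, M+8 0.1394, M+10 0.0259; the largest is M+4.
P(M+4) = C(5,2) × 0.51839^3 × 0.48161^2 = 10 × 0.13930601 × 0.23194819 = 0.323118 (base)
P(M+2) = C(5,1) × 0.51839^4 × 0.48161^1 = 5 × 0.07221484 × 0.48161 = 0.173897
Relative intensity = 0.173897 / 0.323118 × 100 = 53.82

53.82%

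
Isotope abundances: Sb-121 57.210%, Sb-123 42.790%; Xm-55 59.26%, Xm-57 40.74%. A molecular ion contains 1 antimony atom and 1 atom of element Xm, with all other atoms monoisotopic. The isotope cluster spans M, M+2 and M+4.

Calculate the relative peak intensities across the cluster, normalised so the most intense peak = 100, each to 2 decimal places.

69.67 : 100.00 : 35.82

Antimony pattern (n=1): 0.5721 : 0.4279
Element Xm pattern (n=1): 0.5926 : 0.4074
Convolve the two distributions (both contribute in 2-u steps):
  M: 0.5721×0.5926 = 0.339026
  M+2: 0.5721×0.4074 + 0.4279×0.5926 = 0.486647
  M+4: 0.4279×0.4074 = 0.174326
Scale to base peak (0.486647) = 100: 69.67 : 100.00 : 35.82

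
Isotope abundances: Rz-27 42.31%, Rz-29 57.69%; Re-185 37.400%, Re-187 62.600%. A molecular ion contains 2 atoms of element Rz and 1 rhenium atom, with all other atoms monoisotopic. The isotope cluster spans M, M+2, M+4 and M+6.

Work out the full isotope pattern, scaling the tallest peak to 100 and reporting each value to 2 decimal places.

15.57 : 68.51 : 100.00 : 48.44

Element Rz pattern (n=2): 0.17901361 : 0.48817278 : 0.33281361
Rhenium pattern (n=1): 0.3740 : 0.6260
Convolve the two distributions (both contribute in 2-u steps):
  M: 0.17901361×0.3740 = 0.066951
  M+2: 0.17901361×0.6260 + 0.48817278×0.3740 = 0.294639
  M+4: 0.48817278×0.6260 + 0.33281361×0.3740 = 0.430068
  M+6: 0.33281361×0.6260 = 0.208341
Scale to base peak (0.430068) = 100: 15.57 : 68.51 : 100.00 : 48.44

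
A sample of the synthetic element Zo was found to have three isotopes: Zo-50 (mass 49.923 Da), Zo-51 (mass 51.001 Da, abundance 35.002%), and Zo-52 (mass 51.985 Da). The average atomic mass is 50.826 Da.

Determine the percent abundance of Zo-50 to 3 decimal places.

The remaining 64.998% is split between Zo-50 (fraction x) and Zo-52 (fraction 0.64998 − x).
Substituting: 49.923x + 51.985(0.64998 − x) = 32.97462998
(49.923 − 51.985)x = -0.81458032  ⇒  x = 0.39504, y = 0.25494
Zo-50: 39.504%, Zo-52: 25.494%.

39.504%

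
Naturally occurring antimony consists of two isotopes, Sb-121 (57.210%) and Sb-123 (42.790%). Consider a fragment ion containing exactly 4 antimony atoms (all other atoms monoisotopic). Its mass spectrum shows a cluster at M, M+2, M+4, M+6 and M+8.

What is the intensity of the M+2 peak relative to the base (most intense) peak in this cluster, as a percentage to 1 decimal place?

89.1%

Term probabilities: M 0.1071, M+2 0.3205, M+4 0.3596, M+6 0.1793, M+8 0.0335. Base peak = M+4.
P(M+4) = C(4,2) × 0.57210^2 × 0.42790^2 = 6 × 0.32729841 × 0.18309841 = 0.359567 (base)
P(M+2) = C(4,1) × 0.57210^3 × 0.42790^1 = 4 × 0.18724742 × 0.4279 = 0.320493
Relative intensity = 0.320493 / 0.359567 × 100 = 89.1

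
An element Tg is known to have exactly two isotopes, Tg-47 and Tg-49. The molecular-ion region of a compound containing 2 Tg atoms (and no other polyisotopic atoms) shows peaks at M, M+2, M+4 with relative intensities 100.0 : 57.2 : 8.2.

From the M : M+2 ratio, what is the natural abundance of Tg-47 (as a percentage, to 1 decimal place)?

77.8%

Write p for the Tg-47 fraction. I(M+2)/I(M) = [C(2,1)·p^1·(1−p)] / p^2 = 2·(1−p)/p = 57.2/100.0 = 0.5720
(1−p)/p = 0.5720/2 = 0.2860  ⇒  p = 1/(1 + 0.2860) = 0.7776
Tg-47: 77.8%, Tg-49: 22.2%.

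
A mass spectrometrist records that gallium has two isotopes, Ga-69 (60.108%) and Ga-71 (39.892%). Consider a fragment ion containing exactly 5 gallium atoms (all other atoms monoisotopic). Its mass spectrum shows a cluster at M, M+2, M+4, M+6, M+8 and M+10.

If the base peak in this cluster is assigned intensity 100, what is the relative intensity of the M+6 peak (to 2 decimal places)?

66.37

(0.60108 + 0.39892)^5 gives M 0.0785, M+2 0.2604, M+4 0.3456, M+6 0.2294, M+8 0.0761, M+10 0.0101; the largest is M+4.
P(M+4) = C(5,2) × 0.60108^3 × 0.39892^2 = 10 × 0.2171685 × 0.15913717 = 0.345596 (base)
P(M+6) = C(5,3) × 0.60108^2 × 0.39892^3 = 10 × 0.36129717 × 0.063483 = 0.229362
Relative intensity = 0.229362 / 0.345596 × 100 = 66.37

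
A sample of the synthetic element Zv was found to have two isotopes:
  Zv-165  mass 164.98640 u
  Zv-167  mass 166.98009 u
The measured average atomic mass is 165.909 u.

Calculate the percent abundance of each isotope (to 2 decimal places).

Zv-165: 53.72%, Zv-167: 46.28%

Writing the weighted mean with unknown fraction x of Zv-165:
164.98640·x + 166.98009·(1 − x) = 165.909
(164.98640 − 166.98009)·x = 165.909 − 166.98009
x = -1.07109 / -1.99369 = 0.53724 → 53.72% Zv-165, 46.28% Zv-167.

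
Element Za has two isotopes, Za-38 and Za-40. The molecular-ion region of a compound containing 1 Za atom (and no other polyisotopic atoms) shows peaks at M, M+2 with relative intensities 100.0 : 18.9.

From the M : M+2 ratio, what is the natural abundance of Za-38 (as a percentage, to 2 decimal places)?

Let p = fractional abundance of Za-38. I(M+2)/I(M) = [C(1,1)·p^0·(1−p)] / p^1 = 1·(1−p)/p = 18.9/100.0 = 0.1890
(1−p)/p = 0.1890/1 = 0.1890  ⇒  p = 1/(1 + 0.1890) = 0.8410
Za-38: 84.10%, Za-40: 15.90%.

84.10%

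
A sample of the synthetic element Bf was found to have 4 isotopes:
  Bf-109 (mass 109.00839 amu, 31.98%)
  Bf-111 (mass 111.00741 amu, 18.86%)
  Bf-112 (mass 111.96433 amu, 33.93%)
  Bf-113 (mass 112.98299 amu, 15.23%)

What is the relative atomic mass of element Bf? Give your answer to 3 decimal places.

The abundance-weighted mean is 0.3198 × 109.00839 + 0.1886 × 111.00741 + 0.3393 × 111.96433 + 0.1523 × 112.98299
= 34.860883 + 20.935998 + 37.989497 + 17.207309 = 110.993687 amu

110.994 amu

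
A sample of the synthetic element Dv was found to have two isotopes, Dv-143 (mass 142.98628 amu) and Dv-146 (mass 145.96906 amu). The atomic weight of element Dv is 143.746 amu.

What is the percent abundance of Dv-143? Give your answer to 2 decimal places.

74.53%

Writing the weighted mean with unknown fraction x of Dv-143:
142.98628·x + 145.96906·(1 − x) = 143.746
(142.98628 − 145.96906)·x = 143.746 − 145.96906
x = -2.22306 / -2.98278 = 0.74530 → 74.53% Dv-143, 25.47% Dv-146.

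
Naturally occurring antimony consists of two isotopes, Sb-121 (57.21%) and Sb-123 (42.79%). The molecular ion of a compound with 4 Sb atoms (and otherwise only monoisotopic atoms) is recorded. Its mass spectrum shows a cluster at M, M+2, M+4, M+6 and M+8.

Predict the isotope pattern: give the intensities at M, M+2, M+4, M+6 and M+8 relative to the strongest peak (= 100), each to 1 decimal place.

29.8 : 89.1 : 100.0 : 49.9 : 9.3

Expanding (0.5721 + 0.4279)^4:
P(M) = 0.5721^4 = 0.107124
P(M+2) = 4 × 0.5721^3 × 0.4279^1 = 0.320493
P(M+4) = 6 × 0.5721^2 × 0.4279^2 = 0.359567
P(M+6) = 4 × 0.5721^1 × 0.4279^3 = 0.179291
P(M+8) = 0.4279^4 = 0.033525
The M+4 peak is largest (0.359567); scaling to 100 gives 29.8 : 89.1 : 100.0 : 49.9 : 9.3.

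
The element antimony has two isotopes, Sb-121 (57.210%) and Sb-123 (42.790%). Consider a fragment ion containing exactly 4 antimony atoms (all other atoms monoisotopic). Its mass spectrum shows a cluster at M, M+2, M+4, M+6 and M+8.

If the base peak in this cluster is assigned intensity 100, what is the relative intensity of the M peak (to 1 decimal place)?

29.8

Term probabilities: M 0.1071, M+2 0.3205, M+4 0.3596, M+6 0.1793, M+8 0.0335. Base peak = M+4.
P(M+4) = C(4,2) × 0.57210^2 × 0.42790^2 = 6 × 0.32729841 × 0.18309841 = 0.359567 (base)
P(M) = C(4,0) × 0.57210^4 × 0.42790^0 = 1 × 0.10712425 × 1.0000 = 0.107124
Relative intensity = 0.107124 / 0.359567 × 100 = 29.8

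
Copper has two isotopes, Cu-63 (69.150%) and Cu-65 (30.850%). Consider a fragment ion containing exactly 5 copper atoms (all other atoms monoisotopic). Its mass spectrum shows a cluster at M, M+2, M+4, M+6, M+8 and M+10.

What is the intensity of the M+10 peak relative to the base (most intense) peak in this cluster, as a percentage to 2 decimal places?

(0.69150 + 0.30850)^5 gives M 0.1581, M+2 0.3527, M+4 0.3147, M+6 0.1404, M+8 0.0313, M+10 0.0028; the largest is M+2.
P(M+2) = C(5,1) × 0.69150^4 × 0.30850^1 = 5 × 0.2286487 × 0.3085 = 0.352691 (base)
P(M+10) = C(5,5) × 0.69150^0 × 0.30850^5 = 1 × 1.0000 × 0.00279432 = 0.002794
Relative intensity = 0.002794 / 0.352691 × 100 = 0.79

0.79%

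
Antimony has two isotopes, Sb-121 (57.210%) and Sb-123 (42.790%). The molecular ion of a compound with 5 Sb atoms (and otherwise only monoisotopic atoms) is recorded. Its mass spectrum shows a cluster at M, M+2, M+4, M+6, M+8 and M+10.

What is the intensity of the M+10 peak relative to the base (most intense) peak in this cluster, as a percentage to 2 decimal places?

Term probabilities: M 0.0613, M+2 0.2292, M+4 0.3428, M+6 0.2564, M+8 0.0959, M+10 0.0143. Base peak = M+4.
P(M+4) = C(5,2) × 0.57210^3 × 0.42790^2 = 10 × 0.18724742 × 0.18309841 = 0.342847 (base)
P(M+10) = C(5,5) × 0.57210^0 × 0.42790^5 = 1 × 1.0000 × 0.01434536 = 0.014345
Relative intensity = 0.014345 / 0.342847 × 100 = 4.18

4.18%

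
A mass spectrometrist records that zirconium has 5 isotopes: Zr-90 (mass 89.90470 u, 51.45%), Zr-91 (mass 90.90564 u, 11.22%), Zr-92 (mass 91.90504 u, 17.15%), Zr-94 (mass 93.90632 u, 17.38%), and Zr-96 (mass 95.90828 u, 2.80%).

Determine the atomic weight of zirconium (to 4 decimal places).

91.2236 u

The abundance-weighted mean is 0.5145 × 89.90470 + 0.1122 × 90.90564 + 0.1715 × 91.90504 + 0.1738 × 93.90632 + 0.0280 × 95.90828
= 46.255968 + 10.199613 + 15.761714 + 16.320918 + 2.685432 = 91.223645 u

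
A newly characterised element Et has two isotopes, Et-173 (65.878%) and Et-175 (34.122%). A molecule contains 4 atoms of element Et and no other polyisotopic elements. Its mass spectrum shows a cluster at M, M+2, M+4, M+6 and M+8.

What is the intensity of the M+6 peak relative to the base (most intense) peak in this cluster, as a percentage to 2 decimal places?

26.83%

Term probabilities: M 0.1883, M+2 0.3902, M+4 0.3032, M+6 0.1047, M+8 0.0136. Base peak = M+2.
P(M+2) = C(4,1) × 0.65878^3 × 0.34122^1 = 4 × 0.28590465 × 0.34122 = 0.390226 (base)
P(M+6) = C(4,3) × 0.65878^1 × 0.34122^3 = 4 × 0.65878 × 0.03972862 = 0.104690
Relative intensity = 0.104690 / 0.390226 × 100 = 26.83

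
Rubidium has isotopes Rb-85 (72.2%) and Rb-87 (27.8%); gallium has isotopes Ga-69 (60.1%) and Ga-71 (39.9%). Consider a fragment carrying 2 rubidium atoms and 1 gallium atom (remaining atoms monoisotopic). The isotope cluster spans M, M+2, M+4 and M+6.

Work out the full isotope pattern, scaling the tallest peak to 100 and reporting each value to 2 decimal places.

Rubidium pattern (n=2): 0.521284 : 0.401432 : 0.077284
Gallium pattern (n=1): 0.6010 : 0.3990
Convolve the two distributions (both contribute in 2-u steps):
  M: 0.521284×0.6010 = 0.313292
  M+2: 0.521284×0.3990 + 0.401432×0.6010 = 0.449253
  M+4: 0.401432×0.3990 + 0.077284×0.6010 = 0.206619
  M+6: 0.077284×0.3990 = 0.030836
Scale to base peak (0.449253) = 100: 69.74 : 100.00 : 45.99 : 6.86

69.74 : 100.00 : 45.99 : 6.86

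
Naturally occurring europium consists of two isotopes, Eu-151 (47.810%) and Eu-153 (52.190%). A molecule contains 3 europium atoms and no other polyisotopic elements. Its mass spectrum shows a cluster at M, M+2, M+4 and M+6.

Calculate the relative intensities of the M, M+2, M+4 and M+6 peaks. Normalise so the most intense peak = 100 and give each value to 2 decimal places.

Each Eu atom is independently Eu-151 (p = 0.47810) or Eu-153 (q = 0.52190); the cluster is the binomial expansion (p + q)^3.
P(M) = 0.47810^3 = 0.109284
P(M+2) = 3 × 0.47810^2 × 0.52190^1 = 0.357887
P(M+4) = 3 × 0.47810^1 × 0.52190^2 = 0.390674
P(M+6) = 0.52190^3 = 0.142155
The M+4 peak is largest (0.390674); scaling to 100 gives 27.97 : 91.61 : 100.00 : 36.39.

27.97 : 91.61 : 100.00 : 36.39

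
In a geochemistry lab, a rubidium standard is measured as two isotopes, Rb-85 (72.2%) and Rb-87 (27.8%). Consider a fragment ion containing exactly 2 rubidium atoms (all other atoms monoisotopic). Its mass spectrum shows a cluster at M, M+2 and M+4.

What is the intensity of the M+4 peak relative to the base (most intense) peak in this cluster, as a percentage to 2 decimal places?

14.83%

Term probabilities: M 0.5213, M+2 0.4014, M+4 0.0773. Base peak = M.
P(M) = C(2,0) × 0.722^2 × 0.278^0 = 1 × 0.521284 × 1.0000 = 0.521284 (base)
P(M+4) = C(2,2) × 0.722^0 × 0.278^2 = 1 × 1.0000 × 0.077284 = 0.077284
Relative intensity = 0.077284 / 0.521284 × 100 = 14.83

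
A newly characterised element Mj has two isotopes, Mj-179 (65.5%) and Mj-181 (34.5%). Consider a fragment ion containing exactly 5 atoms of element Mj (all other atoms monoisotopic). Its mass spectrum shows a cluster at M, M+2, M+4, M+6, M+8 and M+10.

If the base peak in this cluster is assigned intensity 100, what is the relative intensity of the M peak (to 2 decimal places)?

36.04

Term probabilities: M 0.1206, M+2 0.3175, M+4 0.3345, M+6 0.1762, M+8 0.0464, M+10 0.0049. Base peak = M+4.
P(M+4) = C(5,2) × 0.655^3 × 0.345^2 = 10 × 0.28101138 × 0.119025 = 0.334474 (base)
P(M) = C(5,0) × 0.655^5 × 0.345^0 = 1 × 0.12056091 × 1.0000 = 0.120561
Relative intensity = 0.120561 / 0.334474 × 100 = 36.04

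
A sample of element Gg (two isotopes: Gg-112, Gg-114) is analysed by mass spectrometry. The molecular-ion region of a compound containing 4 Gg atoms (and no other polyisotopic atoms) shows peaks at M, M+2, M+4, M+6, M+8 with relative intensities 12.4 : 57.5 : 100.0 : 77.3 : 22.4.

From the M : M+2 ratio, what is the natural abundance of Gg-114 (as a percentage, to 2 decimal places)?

53.69%

If p is the fraction of Gg that is Gg-112, then I(M+2)/I(M) = [C(4,1)·p^3·(1−p)] / p^4 = 4·(1−p)/p = 57.5/12.4 = 4.6371
(1−p)/p = 4.6371/4 = 1.1593  ⇒  p = 1/(1 + 1.1593) = 0.4631
Gg-112: 46.31%, Gg-114: 53.69%.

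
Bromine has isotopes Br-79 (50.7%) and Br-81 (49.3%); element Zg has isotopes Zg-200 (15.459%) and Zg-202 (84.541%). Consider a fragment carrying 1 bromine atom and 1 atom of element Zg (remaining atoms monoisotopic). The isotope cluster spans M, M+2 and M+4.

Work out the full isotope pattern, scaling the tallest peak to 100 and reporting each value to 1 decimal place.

Bromine pattern (n=1): 0.5070 : 0.4930
Element Zg pattern (n=1): 0.15459 : 0.84541
Convolve the two distributions (both contribute in 2-u steps):
  M: 0.5070×0.15459 = 0.078377
  M+2: 0.5070×0.84541 + 0.4930×0.15459 = 0.504836
  M+4: 0.4930×0.84541 = 0.416787
Scale to base peak (0.504836) = 100: 15.5 : 100.0 : 82.6

15.5 : 100.0 : 82.6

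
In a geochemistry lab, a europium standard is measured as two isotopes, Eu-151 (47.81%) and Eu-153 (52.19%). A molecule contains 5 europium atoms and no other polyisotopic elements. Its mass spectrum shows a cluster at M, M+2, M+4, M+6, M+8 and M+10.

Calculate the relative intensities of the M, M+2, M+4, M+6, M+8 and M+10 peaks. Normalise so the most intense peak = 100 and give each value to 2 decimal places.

Each Eu atom is independently Eu-151 (p = 0.4781) or Eu-153 (q = 0.5219); the cluster is the binomial expansion (p + q)^5.
P(M) = 0.4781^5 = 0.024980
P(M+2) = 5 × 0.4781^4 × 0.5219^1 = 0.136343
P(M+4) = 10 × 0.4781^3 × 0.5219^2 = 0.297667
P(M+6) = 10 × 0.4781^2 × 0.5219^3 = 0.324937
P(M+8) = 5 × 0.4781^1 × 0.5219^4 = 0.177353
P(M+10) = 0.5219^5 = 0.038720
The M+6 peak is largest (0.324937); scaling to 100 gives 7.69 : 41.96 : 91.61 : 100.00 : 54.58 : 11.92.

7.69 : 41.96 : 91.61 : 100.00 : 54.58 : 11.92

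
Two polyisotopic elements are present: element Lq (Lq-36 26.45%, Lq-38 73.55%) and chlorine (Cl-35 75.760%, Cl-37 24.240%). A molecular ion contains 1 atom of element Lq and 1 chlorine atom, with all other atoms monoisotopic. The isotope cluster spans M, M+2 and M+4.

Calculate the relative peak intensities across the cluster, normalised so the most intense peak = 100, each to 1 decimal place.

32.3 : 100.0 : 28.7

Element Lq pattern (n=1): 0.2645 : 0.7355
Chlorine pattern (n=1): 0.7576 : 0.2424
Convolve the two distributions (both contribute in 2-u steps):
  M: 0.2645×0.7576 = 0.200385
  M+2: 0.2645×0.2424 + 0.7355×0.7576 = 0.621330
  M+4: 0.7355×0.2424 = 0.178285
Scale to base peak (0.621330) = 100: 32.3 : 100.0 : 28.7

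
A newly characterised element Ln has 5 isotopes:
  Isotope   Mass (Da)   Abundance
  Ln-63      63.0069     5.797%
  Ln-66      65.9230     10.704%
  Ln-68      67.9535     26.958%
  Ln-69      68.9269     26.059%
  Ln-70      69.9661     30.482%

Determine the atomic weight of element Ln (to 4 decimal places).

68.3165 Da

Average mass = Σ (abundance × isotope mass) = 0.05797 × 63.0069 + 0.10704 × 65.9230 + 0.26958 × 67.9535 + 0.26059 × 68.9269 + 0.30482 × 69.9661
= 3.65251 + 7.05640 + 18.31890 + 17.96166 + 21.32707 = 68.31654 Da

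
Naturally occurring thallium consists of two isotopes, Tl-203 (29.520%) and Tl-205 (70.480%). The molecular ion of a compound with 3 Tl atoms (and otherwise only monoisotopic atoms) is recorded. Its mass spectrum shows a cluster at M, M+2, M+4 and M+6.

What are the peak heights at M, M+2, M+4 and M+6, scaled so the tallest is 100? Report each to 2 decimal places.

5.85 : 41.88 : 100.00 : 79.58

Expanding (0.29520 + 0.70480)^3:
P(M) = 0.29520^3 = 0.025725
P(M+2) = 3 × 0.29520^2 × 0.70480^1 = 0.184255
P(M+4) = 3 × 0.29520^1 × 0.70480^2 = 0.439916
P(M+6) = 0.70480^3 = 0.350104
The M+4 peak is largest (0.439916); scaling to 100 gives 5.85 : 41.88 : 100.00 : 79.58.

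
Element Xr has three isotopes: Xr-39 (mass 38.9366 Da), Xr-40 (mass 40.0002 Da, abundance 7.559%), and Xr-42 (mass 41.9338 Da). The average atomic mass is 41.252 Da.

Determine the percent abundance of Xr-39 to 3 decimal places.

The remaining 92.441% is split between Xr-39 (fraction x) and Xr-42 (fraction 0.92441 − x).
Substituting: 38.9366x + 41.9338(0.92441 − x) = 38.228384882
(38.9366 − 41.9338)x = -0.535639176  ⇒  x = 0.17871, y = 0.74570
Xr-39: 17.871%, Xr-42: 74.570%.

17.871%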